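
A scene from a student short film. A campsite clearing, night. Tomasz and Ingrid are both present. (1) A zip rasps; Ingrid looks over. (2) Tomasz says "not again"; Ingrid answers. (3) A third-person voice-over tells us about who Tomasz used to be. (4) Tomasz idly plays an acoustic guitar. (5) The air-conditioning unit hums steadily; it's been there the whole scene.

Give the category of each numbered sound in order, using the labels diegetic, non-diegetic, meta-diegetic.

diegetic, diegetic, non-diegetic, diegetic, diegetic

(1) the sound comes from a zip physically present in the location → diegetic.
Sound (2): spoken by a character present in the story world, so diegetic.
(3) is non-diegetic: the narrator exists outside the story world, addressing only the audience.
Sound (4): Tomasz is producing the music live, in the story world, so diegetic.
(5) is diegetic: it's the actual ambient sound of the location.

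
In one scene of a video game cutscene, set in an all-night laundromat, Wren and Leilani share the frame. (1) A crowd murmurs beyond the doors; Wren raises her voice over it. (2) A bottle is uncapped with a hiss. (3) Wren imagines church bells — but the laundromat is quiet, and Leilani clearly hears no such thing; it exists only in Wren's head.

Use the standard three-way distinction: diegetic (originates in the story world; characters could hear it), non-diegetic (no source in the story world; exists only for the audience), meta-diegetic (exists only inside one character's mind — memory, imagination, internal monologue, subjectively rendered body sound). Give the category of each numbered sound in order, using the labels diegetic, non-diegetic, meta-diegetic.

(1) ambient/room sound belonging to the story's physical space → diegetic.
(2) an in-world source (a bottle); characters could hear it → diegetic.
Sound (3): Wren alone 'hears' it — an imagined sound, not present in the space, so meta-diegetic.

diegetic, diegetic, meta-diegetic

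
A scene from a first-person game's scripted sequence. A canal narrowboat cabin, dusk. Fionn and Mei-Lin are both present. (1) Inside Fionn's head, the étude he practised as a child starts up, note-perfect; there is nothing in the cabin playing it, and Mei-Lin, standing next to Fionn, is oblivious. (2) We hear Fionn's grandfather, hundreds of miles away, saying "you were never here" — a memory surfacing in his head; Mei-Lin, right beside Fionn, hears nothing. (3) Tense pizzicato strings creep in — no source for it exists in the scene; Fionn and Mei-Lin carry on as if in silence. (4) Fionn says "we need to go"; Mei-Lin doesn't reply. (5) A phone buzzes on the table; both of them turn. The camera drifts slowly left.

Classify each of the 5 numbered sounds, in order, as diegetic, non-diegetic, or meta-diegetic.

Sound (1): remembered music, private to Fionn — Mei-Lin is oblivious because it isn't in the room, so meta-diegetic.
Sound (2): the voice is a memory playing only inside Fionn's mind; Mei-Lin can't hear it, so meta-diegetic.
(3) score with no on-screen or off-screen source; it exists for the audience alone → non-diegetic.
(4) spoken by a character present in the story world → diegetic.
(5) is diegetic: a phone is a real object/event in the scene's world.

meta-diegetic, meta-diegetic, non-diegetic, diegetic, diegetic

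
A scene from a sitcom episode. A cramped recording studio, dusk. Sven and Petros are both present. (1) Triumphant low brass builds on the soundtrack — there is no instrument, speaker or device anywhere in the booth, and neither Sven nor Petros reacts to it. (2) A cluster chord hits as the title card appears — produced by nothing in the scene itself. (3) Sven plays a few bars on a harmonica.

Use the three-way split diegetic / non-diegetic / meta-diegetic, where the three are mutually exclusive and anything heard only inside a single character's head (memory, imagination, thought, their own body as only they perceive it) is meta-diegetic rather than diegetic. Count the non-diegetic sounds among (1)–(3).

2

(1) is non-diegetic: nothing in the booth produces it and the characters don't hear it — pure soundtrack.
Sound (2): it's a sound-design accent with no in-world source; no one in the scene can hear it, so non-diegetic.
Sound (3): a character is playing a harmonica on screen, so diegetic.
Non-diegetic: (1), (2) — that's 2.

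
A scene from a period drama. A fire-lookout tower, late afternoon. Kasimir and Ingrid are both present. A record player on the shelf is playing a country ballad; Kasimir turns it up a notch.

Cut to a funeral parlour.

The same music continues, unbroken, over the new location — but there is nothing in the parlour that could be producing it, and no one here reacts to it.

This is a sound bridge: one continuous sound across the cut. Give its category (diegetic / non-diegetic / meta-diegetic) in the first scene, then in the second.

diegetic, non-diegetic

Scene one: a record player is an on-screen source and Kasimir reacts to it → diegetic.
Scene two: there is no source in the parlour and no one hears it — it's now underscore → non-diegetic.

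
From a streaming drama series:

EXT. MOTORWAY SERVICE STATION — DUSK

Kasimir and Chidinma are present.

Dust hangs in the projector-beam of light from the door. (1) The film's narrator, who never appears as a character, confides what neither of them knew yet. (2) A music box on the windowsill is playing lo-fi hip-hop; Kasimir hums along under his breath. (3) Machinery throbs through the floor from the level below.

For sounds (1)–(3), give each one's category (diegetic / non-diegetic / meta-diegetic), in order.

(1) is non-diegetic: commentary laid over the scene from outside the fiction.
(2) is diegetic: the music comes from an on-screen device that Kasimir responds to.
(3) ambient/room sound belonging to the story's physical space → diegetic.

non-diegetic, diegetic, diegetic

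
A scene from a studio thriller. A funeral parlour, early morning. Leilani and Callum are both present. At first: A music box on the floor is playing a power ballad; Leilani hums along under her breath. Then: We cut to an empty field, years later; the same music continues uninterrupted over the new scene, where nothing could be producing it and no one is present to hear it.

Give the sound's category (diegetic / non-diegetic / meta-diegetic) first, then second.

diegetic, non-diegetic

First: a music box is a real in-scene source and Leilani reacts to it → diegetic.
Second: there is no longer any in-world source and no one can hear it — it has become underscore → non-diegetic.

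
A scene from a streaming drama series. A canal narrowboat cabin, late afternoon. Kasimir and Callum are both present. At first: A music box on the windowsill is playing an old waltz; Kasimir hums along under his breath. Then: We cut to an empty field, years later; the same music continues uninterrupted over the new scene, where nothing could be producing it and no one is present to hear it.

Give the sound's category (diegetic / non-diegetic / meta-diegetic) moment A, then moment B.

diegetic, non-diegetic

Moment A: a music box is a real in-scene source and Kasimir reacts to it → diegetic.
Moment B: there is no longer any in-world source and no one can hear it — it has become underscore → non-diegetic.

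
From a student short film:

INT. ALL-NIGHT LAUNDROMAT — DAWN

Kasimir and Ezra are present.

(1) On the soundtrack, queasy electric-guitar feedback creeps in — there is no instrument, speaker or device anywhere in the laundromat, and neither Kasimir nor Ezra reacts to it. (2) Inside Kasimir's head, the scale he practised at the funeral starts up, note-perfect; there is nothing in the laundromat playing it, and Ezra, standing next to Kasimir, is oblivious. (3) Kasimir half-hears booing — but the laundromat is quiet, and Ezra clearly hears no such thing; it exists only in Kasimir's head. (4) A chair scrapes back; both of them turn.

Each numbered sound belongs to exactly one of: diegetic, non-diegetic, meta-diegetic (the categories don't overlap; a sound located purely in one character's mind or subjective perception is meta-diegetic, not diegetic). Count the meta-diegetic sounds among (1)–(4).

2

(1) is non-diegetic: score with no on-screen or off-screen source; it exists for the audience alone.
(2) it lives in Kasimir's subjectivity, not in the laundromat → meta-diegetic.
(3) is meta-diegetic: the sound is imagined by Kasimir; nothing in the story world is producing it and Ezra can't hear it.
Sound (4): an in-world source (a chair); characters could hear it, so diegetic.
So 2 of the 4 are meta-diegetic: (2), (3).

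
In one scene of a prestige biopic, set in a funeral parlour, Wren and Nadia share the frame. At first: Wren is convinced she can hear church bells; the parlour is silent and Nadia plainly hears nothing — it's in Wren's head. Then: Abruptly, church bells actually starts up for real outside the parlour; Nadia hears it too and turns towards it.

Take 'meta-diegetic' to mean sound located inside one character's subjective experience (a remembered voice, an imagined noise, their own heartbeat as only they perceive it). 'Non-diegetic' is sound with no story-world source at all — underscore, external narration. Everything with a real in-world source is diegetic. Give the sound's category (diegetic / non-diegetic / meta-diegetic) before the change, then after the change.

Before the change: only Wren 'hears' it — imagined, in her mind → meta-diegetic.
After the change: now there's a real external source and Nadia hears it too — in the story world → diegetic.

meta-diegetic, diegetic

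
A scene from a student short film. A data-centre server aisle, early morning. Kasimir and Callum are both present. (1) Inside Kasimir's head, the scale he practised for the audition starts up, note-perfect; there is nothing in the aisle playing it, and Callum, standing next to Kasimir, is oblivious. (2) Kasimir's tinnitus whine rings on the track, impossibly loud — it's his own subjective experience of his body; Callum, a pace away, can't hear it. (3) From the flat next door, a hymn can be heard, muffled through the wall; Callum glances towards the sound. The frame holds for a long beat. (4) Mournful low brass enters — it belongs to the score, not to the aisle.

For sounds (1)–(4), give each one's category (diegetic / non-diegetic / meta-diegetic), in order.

Sound (1): remembered music, private to Kasimir — Callum is oblivious because it isn't in the room, so meta-diegetic.
(2) is meta-diegetic: point-of-audition from inside Kasimir's body; not a sound in the room.
(3) it's coming from the flat next door — a location within the story world — and Callum reacts → diegetic.
(4) score with no on-screen or off-screen source; it exists for the audience alone → non-diegetic.

meta-diegetic, meta-diegetic, diegetic, non-diegetic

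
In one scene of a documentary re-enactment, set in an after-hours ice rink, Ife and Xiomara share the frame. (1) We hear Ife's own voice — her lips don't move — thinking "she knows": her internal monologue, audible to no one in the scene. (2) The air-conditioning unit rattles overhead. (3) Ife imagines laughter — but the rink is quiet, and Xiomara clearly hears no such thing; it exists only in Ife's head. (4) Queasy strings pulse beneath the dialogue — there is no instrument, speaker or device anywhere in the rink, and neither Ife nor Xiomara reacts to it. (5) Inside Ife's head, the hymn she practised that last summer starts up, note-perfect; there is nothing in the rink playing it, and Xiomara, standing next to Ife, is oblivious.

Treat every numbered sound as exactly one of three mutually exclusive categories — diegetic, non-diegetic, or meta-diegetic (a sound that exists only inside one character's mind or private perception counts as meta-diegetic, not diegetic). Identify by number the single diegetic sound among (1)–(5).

(1) is meta-diegetic: internal monologue — inside Ife's mind, not spoken into the scene.
Sound (2): ambient/room sound belonging to the story's physical space, so diegetic.
(3) is meta-diegetic: the sound is imagined by Ife; nothing in the story world is producing it and Xiomara can't hear it.
(4) score with no on-screen or off-screen source; it exists for the audience alone → non-diegetic.
Sound (5): it lives in Ife's subjectivity, not in the rink, so meta-diegetic.
Only (2) is diegetic.

2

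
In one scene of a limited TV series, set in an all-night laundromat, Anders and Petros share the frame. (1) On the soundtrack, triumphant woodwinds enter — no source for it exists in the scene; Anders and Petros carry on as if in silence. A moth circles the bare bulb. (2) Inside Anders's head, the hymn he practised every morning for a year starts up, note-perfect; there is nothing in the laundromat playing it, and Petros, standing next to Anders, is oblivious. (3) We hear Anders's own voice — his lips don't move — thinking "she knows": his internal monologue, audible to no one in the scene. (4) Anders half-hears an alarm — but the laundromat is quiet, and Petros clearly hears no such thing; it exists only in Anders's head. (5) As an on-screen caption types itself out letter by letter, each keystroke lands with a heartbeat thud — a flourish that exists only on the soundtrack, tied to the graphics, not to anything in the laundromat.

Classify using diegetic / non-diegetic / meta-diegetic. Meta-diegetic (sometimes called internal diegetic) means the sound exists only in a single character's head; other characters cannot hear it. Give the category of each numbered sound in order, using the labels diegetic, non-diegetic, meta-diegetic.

Sound (1): it has no source in the story world and no character can hear it — it's underscore, so non-diegetic.
Sound (2): remembered music, private to Anders — Petros is oblivious because it isn't in the room, so meta-diegetic.
(3) internal monologue — inside Anders's mind, not spoken into the scene → meta-diegetic.
Sound (4): the sound is imagined by Anders; nothing in the story world is producing it and Petros can't hear it, so meta-diegetic.
(5) sound married to a title/caption — outside the diegesis by definition → non-diegetic.

non-diegetic, meta-diegetic, meta-diegetic, meta-diegetic, non-diegetic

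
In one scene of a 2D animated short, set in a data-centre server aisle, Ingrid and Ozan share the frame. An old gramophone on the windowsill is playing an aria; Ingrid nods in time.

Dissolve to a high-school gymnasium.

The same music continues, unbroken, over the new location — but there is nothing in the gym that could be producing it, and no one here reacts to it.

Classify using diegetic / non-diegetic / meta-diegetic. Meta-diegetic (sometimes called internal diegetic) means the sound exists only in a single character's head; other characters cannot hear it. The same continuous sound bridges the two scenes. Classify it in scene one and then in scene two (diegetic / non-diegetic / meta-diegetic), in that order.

Scene one: an old gramophone is an on-screen source and Ingrid reacts to it → diegetic.
Scene two: there is no source in the gym and no one hears it — it's now underscore → non-diegetic.

diegetic, non-diegetic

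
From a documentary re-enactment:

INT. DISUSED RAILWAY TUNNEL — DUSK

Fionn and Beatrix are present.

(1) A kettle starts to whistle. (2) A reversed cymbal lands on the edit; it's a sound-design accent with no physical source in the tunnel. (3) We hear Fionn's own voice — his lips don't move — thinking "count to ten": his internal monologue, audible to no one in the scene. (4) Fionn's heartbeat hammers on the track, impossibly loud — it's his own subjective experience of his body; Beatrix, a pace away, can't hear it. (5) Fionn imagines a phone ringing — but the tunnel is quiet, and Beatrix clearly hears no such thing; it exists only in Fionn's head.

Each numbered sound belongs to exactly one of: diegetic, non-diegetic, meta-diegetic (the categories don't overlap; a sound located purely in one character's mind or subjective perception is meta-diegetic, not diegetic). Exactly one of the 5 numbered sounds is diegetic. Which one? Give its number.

(1) is diegetic: a kettle is a real object/event in the scene's world.
(2) it's a sound-design accent with no in-world source; no one in the scene can hear it → non-diegetic.
(3) internal monologue — inside Fionn's mind, not spoken into the scene → meta-diegetic.
(4) a subjective body sound — Fionn's private perception, inaudible to Beatrix → meta-diegetic.
Sound (5): the sound is imagined by Fionn; nothing in the story world is producing it and Beatrix can't hear it, so meta-diegetic.
Only (1) is diegetic.

1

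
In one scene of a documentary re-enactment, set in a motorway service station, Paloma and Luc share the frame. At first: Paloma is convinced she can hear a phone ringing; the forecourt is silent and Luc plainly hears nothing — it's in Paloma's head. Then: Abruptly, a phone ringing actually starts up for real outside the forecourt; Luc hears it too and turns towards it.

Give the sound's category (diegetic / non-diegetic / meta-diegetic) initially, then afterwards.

Initially: only Paloma 'hears' it — imagined, in her mind → meta-diegetic.
Afterwards: now there's a real external source and Luc hears it too — in the story world → diegetic.

meta-diegetic, diegetic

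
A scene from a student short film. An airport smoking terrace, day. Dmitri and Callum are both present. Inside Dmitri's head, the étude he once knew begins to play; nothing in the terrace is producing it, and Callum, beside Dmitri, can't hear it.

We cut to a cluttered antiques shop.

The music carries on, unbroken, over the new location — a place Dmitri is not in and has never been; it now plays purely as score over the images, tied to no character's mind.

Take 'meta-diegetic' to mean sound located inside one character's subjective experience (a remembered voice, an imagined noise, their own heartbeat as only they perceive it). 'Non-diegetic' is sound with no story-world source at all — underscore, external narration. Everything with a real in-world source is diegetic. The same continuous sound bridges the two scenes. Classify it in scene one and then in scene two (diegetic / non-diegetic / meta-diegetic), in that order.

meta-diegetic, non-diegetic

Scene one: the music exists only inside Dmitri's mind; Callum can't hear it → meta-diegetic.
Scene two: it's detached from Dmitri entirely and plays over unrelated images with no in-world source — conventional underscore → non-diegetic.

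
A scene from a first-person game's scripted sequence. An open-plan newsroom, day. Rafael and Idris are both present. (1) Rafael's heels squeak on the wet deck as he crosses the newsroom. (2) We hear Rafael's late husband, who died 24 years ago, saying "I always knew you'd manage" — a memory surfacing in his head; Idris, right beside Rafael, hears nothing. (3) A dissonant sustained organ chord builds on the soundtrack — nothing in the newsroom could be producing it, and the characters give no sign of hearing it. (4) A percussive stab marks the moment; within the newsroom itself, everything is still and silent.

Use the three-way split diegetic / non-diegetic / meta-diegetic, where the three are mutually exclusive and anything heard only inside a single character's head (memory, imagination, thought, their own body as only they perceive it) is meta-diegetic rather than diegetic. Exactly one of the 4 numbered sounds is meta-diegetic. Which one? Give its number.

(1) Rafael's footsteps are produced in the story world → diegetic.
(2) is meta-diegetic: a remembered line, private to Rafael — not present in the room, not audible to Idris.
(3) it has no source in the story world and no character can hear it — it's underscore → non-diegetic.
(4) nothing in the scene produces it; it's an accent added for the audience → non-diegetic.
Only (2) is meta-diegetic.

2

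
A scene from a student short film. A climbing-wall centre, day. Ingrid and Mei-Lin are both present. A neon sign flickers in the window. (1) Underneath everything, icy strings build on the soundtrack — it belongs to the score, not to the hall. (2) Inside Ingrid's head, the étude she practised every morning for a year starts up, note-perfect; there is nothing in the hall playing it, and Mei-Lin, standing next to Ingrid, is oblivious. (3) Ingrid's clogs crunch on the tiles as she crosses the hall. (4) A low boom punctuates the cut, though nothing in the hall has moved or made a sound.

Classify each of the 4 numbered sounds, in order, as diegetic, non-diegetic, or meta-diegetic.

non-diegetic, meta-diegetic, diegetic, non-diegetic

(1) score with no on-screen or off-screen source; it exists for the audience alone → non-diegetic.
(2) is meta-diegetic: the music is a memory playing inside Ingrid's mind alone; no real-world source, Mei-Lin can't hear it.
(3) a character's body making contact with the set — an in-world sound → diegetic.
Sound (4): nothing in the scene produces it; it's an accent added for the audience, so non-diegetic.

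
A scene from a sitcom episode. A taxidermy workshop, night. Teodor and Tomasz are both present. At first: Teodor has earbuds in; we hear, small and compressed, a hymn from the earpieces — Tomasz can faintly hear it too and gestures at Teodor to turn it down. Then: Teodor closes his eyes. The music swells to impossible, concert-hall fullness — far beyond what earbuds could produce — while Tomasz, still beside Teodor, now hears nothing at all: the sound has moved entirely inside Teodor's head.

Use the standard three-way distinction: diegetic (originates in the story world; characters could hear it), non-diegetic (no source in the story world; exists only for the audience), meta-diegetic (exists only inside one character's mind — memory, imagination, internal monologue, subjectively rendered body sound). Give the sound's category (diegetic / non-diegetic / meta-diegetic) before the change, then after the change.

Before the change: the earbuds are a physical source both characters can hear → diegetic.
After the change: the music now exists only as Teodor's subjective experience; Tomasz can no longer hear it → meta-diegetic.

diegetic, meta-diegetic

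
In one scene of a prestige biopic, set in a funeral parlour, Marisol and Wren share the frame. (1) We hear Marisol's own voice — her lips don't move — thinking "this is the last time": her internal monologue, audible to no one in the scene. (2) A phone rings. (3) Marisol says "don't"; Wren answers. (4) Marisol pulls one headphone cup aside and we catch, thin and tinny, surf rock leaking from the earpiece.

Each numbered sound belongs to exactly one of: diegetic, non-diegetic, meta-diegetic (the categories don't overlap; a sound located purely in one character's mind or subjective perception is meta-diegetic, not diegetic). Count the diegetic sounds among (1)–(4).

3

(1) it's Marisol's unspoken thought, heard only by the audience via her subjectivity → meta-diegetic.
Sound (2): the sound comes from a phone physically present in the location, so diegetic.
(3) is diegetic: Marisol is a character speaking aloud in the scene.
(4) is diegetic: the headphones are an on-screen source.
Diegetic: (2), (3), (4) — that's 3.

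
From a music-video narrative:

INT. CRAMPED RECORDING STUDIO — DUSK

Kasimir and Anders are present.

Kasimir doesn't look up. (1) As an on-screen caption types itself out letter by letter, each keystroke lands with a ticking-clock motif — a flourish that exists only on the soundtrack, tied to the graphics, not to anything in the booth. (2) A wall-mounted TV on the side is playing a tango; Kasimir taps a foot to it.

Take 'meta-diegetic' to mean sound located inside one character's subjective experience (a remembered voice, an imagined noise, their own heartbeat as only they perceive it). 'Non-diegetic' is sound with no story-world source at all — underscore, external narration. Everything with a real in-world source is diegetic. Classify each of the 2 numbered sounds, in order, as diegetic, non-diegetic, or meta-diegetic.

(1) the caption isn't part of the story world, so neither is the sound tied to it → non-diegetic.
Sound (2): the music comes from an on-screen device that Kasimir responds to, so diegetic.

non-diegetic, diegetic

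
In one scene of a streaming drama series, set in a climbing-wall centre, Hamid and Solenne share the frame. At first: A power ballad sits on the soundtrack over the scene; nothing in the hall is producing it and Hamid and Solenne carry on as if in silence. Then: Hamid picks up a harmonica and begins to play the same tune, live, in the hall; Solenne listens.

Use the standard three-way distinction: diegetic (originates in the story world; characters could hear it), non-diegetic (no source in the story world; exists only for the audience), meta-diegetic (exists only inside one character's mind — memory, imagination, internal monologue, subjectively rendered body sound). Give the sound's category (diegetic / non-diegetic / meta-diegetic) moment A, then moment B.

Moment A: no in-world source exists and no character can hear it — underscore → non-diegetic.
Moment B: a harmonica is now a real source in the story world and the characters hear it → diegetic.

non-diegetic, diegetic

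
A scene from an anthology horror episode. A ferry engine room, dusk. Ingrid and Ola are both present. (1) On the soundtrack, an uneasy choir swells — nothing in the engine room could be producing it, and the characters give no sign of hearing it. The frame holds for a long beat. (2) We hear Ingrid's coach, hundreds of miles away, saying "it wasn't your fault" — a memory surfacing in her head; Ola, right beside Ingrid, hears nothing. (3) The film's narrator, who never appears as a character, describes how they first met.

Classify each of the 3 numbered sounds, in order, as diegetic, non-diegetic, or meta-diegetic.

non-diegetic, meta-diegetic, non-diegetic

(1) is non-diegetic: score with no on-screen or off-screen source; it exists for the audience alone.
(2) it's Ingrid's recollection rendered as sound; the other character can't hear it → meta-diegetic.
(3) is non-diegetic: external voice-over — not a character, not heard by anyone in the scene.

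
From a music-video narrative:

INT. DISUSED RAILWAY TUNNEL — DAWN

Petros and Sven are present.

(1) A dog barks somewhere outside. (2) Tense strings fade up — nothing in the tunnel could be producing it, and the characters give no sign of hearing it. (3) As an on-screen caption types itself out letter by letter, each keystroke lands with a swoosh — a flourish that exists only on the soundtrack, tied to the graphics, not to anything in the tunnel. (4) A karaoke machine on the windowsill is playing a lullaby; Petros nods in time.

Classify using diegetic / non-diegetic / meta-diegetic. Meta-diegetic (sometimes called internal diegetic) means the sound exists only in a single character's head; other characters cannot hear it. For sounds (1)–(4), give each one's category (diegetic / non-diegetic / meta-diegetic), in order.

diegetic, non-diegetic, non-diegetic, diegetic

Sound (1): the sound comes from a dog physically present in the location, so diegetic.
(2) is non-diegetic: score with no on-screen or off-screen source; it exists for the audience alone.
(3) it accompanies on-screen graphics, not anything inside the story world → non-diegetic.
(4) a karaoke machine is a physical source in the scene and Petros reacts to it → diegetic.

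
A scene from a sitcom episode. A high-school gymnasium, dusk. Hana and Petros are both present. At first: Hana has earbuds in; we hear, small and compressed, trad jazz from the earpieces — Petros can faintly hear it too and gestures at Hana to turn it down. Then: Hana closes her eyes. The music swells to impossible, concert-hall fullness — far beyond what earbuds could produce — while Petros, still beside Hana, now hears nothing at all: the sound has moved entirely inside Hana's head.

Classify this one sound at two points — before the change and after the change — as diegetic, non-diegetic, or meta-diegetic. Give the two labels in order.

diegetic, meta-diegetic

Before the change: the earbuds are a physical source both characters can hear → diegetic.
After the change: the music now exists only as Hana's subjective experience; Petros can no longer hear it → meta-diegetic.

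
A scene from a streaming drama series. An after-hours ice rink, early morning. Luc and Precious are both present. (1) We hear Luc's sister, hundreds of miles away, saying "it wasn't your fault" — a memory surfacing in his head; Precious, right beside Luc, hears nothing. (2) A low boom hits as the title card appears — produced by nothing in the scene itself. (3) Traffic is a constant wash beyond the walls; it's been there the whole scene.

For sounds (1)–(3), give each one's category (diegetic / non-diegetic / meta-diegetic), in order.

meta-diegetic, non-diegetic, diegetic

(1) it's Luc's recollection rendered as sound; the other character can't hear it → meta-diegetic.
(2) is non-diegetic: it's a sound-design accent with no in-world source; no one in the scene can hear it.
(3) traffic is part of the location's real environment → diegetic.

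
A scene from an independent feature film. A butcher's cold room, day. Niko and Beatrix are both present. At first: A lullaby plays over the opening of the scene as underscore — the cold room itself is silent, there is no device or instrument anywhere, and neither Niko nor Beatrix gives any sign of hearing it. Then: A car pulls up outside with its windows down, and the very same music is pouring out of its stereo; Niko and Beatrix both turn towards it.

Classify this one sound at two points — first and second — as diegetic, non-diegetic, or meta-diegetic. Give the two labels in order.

First: no in-world source exists and no character can hear it — underscore → non-diegetic.
Second: the car stereo is now a real source in the story world and the characters hear it → diegetic.

non-diegetic, diegetic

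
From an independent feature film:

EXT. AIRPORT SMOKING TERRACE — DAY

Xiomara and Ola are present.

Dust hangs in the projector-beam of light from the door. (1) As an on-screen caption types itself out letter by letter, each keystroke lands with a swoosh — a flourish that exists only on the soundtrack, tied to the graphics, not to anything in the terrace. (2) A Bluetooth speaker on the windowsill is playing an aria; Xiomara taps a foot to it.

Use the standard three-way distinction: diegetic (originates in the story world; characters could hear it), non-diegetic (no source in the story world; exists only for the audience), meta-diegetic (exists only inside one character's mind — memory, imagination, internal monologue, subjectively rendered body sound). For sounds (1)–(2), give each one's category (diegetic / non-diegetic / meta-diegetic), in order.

(1) the caption isn't part of the story world, so neither is the sound tied to it → non-diegetic.
Sound (2): source music from a Bluetooth speaker, which exists in the story world, so diegetic.

non-diegetic, diegetic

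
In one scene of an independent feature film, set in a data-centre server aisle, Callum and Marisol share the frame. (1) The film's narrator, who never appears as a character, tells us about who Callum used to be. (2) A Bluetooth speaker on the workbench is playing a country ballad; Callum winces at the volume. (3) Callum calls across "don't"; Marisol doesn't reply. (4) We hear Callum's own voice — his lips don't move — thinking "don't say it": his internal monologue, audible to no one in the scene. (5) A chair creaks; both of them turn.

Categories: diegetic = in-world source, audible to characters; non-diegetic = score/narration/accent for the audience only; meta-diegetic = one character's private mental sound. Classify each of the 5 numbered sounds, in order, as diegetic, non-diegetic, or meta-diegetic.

non-diegetic, diegetic, diegetic, meta-diegetic, diegetic

Sound (1): the narrator exists outside the story world, addressing only the audience, so non-diegetic.
Sound (2): the music comes from an on-screen device that Callum responds to, so diegetic.
Sound (3): on-screen dialogue — Callum speaks and Marisol is there to hear, so diegetic.
(4) Callum's thought-voice: a private mental sound no other character can hear → meta-diegetic.
Sound (5): the sound comes from a chair physically present in the location, so diegetic.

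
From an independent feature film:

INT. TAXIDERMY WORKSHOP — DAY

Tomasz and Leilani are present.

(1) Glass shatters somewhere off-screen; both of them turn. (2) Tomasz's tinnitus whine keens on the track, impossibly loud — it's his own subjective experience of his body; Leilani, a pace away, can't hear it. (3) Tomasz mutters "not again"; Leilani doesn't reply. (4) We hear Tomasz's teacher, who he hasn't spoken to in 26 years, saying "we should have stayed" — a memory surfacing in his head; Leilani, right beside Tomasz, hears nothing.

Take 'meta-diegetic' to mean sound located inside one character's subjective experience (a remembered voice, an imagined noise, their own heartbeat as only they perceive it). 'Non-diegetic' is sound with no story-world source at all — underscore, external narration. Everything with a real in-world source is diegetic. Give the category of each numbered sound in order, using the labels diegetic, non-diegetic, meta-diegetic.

Sound (1): an in-world source (glass); characters could hear it, so diegetic.
(2) a subjective body sound — Tomasz's private perception, inaudible to Leilani → meta-diegetic.
(3) Tomasz is a character speaking aloud in the scene → diegetic.
(4) a remembered line, private to Tomasz — not present in the room, not audible to Leilani → meta-diegetic.

diegetic, meta-diegetic, diegetic, meta-diegetic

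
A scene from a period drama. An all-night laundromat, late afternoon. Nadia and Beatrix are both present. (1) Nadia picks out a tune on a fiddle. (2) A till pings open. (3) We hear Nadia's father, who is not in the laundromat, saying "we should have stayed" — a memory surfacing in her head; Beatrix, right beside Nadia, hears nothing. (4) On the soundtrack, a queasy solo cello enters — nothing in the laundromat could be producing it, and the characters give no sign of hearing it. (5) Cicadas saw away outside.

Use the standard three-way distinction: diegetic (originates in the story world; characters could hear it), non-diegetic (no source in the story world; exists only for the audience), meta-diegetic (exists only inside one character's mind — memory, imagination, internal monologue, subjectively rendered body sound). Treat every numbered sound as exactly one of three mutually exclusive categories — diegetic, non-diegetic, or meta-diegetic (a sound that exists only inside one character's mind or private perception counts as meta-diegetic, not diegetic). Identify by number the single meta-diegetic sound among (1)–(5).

3

(1) is diegetic: the instrument and the performer are both in the scene.
(2) a till is a real object/event in the scene's world → diegetic.
(3) it's Nadia's recollection rendered as sound; the other character can't hear it → meta-diegetic.
(4) it has no source in the story world and no character can hear it — it's underscore → non-diegetic.
(5) is diegetic: it's the actual ambient sound of the location.
Only (3) is meta-diegetic.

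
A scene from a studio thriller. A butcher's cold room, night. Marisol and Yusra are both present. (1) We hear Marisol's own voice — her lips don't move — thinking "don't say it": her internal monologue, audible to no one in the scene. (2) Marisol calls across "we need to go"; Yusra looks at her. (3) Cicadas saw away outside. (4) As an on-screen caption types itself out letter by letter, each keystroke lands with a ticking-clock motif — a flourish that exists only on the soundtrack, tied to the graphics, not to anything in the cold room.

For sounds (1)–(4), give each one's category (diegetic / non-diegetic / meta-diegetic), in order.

(1) Marisol's thought-voice: a private mental sound no other character can hear → meta-diegetic.
Sound (2): spoken by a character present in the story world, so diegetic.
(3) is diegetic: it's the actual ambient sound of the location.
(4) is non-diegetic: sound married to a title/caption — outside the diegesis by definition.

meta-diegetic, diegetic, diegetic, non-diegetic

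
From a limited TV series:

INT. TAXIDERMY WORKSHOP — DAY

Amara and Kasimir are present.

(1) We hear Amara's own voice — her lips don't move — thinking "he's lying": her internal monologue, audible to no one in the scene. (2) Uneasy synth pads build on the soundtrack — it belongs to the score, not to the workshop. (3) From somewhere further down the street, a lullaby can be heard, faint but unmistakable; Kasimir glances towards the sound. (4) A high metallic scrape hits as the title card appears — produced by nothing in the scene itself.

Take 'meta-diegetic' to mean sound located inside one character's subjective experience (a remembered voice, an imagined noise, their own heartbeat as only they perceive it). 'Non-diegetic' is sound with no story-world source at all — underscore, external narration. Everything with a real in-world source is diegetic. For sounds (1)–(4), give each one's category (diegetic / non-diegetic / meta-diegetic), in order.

(1) internal monologue — inside Amara's mind, not spoken into the scene → meta-diegetic.
Sound (2): it has no source in the story world and no character can hear it — it's underscore, so non-diegetic.
Sound (3): off-screen diegetic: the source is out of frame but still in the story's space, so diegetic.
(4) is non-diegetic: it's a sound-design accent with no in-world source; no one in the scene can hear it.

meta-diegetic, non-diegetic, diegetic, non-diegetic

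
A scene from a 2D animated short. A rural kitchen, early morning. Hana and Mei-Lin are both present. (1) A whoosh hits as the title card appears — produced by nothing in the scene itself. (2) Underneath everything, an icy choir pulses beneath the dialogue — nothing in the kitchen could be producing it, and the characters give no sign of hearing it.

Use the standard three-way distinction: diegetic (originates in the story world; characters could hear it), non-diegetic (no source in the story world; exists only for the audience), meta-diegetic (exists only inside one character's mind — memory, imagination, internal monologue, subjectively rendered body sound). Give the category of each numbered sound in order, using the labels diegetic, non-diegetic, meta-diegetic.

non-diegetic, non-diegetic

(1) an editorial stinger — it belongs to the cut, not the story world → non-diegetic.
(2) it has no source in the story world and no character can hear it — it's underscore → non-diegetic.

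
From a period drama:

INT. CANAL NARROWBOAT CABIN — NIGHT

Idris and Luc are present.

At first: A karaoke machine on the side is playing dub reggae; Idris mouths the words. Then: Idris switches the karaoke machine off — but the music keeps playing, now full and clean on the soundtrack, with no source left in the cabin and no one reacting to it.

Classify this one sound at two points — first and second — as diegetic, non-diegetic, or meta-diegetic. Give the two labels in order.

diegetic, non-diegetic

First: a karaoke machine is a real in-scene source and Idris reacts to it → diegetic.
Second: there is no longer any in-world source and no one can hear it — it has become underscore → non-diegetic.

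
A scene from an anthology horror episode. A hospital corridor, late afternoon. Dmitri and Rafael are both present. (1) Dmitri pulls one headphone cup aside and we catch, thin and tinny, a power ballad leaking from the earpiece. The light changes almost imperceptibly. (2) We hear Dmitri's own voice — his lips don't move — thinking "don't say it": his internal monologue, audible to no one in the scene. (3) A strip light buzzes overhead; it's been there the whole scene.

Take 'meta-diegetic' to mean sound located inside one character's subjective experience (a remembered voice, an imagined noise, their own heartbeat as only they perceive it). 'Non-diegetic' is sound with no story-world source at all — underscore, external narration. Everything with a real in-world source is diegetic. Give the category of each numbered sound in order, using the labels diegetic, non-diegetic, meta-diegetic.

(1) it's leaking from a physical pair of headphones in the scene → diegetic.
(2) Dmitri's thought-voice: a private mental sound no other character can hear → meta-diegetic.
Sound (3): it's the actual ambient sound of the location, so diegetic.

diegetic, meta-diegetic, diegetic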